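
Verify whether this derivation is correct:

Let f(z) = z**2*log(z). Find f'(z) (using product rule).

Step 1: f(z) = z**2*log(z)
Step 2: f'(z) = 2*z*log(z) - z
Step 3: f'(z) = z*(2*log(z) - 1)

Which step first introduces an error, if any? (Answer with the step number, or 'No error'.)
Step 2

Step 2 is incorrect due to a sign flip.
The step shows: 2*z*log(z) - z
The correct value should be: 2*z*log(z) + z

Explanation: The sign of one term was flipped: the term z was incorrectly written as -z
The later steps are derived from this incorrect expression, so the error originates in Step 2.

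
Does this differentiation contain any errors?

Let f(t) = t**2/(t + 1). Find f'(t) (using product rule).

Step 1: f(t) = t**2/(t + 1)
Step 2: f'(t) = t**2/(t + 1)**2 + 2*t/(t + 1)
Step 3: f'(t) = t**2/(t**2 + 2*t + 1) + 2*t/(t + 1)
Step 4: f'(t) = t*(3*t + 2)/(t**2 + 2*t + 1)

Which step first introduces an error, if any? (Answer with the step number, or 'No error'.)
Step 2

Step 2 is incorrect due to a sign flip.
The step shows: t**2/(t + 1)**2 + 2*t/(t + 1)
The correct value should be: -t**2/(t + 1)**2 + 2*t/(t + 1)

Explanation: The sign of one term was flipped: the term -t**2/(t + 1)**2 was incorrectly written as t**2/(t + 1)**2
The later steps are derived from this incorrect expression, so the error originates in Step 2.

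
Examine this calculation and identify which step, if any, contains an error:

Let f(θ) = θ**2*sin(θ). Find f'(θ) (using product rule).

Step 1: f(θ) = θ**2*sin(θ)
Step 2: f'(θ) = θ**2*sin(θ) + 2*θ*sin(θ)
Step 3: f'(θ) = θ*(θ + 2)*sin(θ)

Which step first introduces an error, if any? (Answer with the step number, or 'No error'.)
Step 2

Step 2 is incorrect due to a wrong trig function.
The step shows: θ**2*sin(θ) + 2*θ*sin(θ)
The correct value should be: θ**2*cos(θ) + 2*θ*sin(θ)

Explanation: cos(θ) was incorrectly written as sin(θ): the term θ**2*cos(θ) was incorrectly written as θ**2*sin(θ)
The later steps are derived from this incorrect expression, so the error originates in Step 2.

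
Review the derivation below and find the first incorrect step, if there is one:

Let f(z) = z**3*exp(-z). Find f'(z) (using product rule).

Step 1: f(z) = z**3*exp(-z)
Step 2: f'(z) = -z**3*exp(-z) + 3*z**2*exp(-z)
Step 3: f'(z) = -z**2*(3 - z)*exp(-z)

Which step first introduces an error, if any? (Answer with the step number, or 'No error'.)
Step 3

Step 3 is incorrect due to a sign flip.
The step shows: -z**2*(3 - z)*exp(-z)
The correct value should be: z**2*(3 - z)*exp(-z)

Explanation: The sign of the whole expression was flipped: the term z**2*(3 - z)*exp(-z) was incorrectly written as -z**2*(3 - z)*exp(-z)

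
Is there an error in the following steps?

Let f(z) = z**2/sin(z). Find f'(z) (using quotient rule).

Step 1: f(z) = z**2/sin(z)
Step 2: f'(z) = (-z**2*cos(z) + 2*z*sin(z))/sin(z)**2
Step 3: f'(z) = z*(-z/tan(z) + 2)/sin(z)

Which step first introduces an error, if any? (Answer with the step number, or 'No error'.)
No error

All steps in this derivation are correct.
The final answer f'(z) = z*(-z/tan(z) + 2)/sin(z) is valid.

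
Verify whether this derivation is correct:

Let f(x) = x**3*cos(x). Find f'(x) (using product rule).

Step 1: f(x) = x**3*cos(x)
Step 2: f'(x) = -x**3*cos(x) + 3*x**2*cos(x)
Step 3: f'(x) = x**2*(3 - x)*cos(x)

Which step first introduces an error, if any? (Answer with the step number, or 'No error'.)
Step 2

Step 2 is incorrect due to a wrong trig function.
The step shows: -x**3*cos(x) + 3*x**2*cos(x)
The correct value should be: -x**3*sin(x) + 3*x**2*cos(x)

Explanation: sin(x) was incorrectly written as cos(x): the term -x**3*sin(x) was incorrectly written as -x**3*cos(x)
The later steps are derived from this incorrect expression, so the error originates in Step 2.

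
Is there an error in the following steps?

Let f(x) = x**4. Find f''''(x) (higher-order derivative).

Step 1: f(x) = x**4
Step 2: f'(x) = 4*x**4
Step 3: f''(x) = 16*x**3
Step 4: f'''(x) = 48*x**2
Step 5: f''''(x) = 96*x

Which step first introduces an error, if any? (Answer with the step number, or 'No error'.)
Step 2

Step 2 is incorrect due to a wrong exponent.
The step shows: 4*x**4
The correct value should be: 4*x**3

Explanation: The exponent 3 on x was incorrectly written as 4: the term 4*x**3 was incorrectly written as 4*x**4
The later steps are derived from this incorrect expression, so the error originates in Step 2.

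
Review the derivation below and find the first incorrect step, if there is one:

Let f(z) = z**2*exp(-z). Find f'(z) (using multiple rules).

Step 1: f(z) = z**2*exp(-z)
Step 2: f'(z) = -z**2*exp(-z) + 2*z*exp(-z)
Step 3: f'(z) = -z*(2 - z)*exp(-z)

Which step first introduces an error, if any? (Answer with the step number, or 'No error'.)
Step 3

Step 3 is incorrect due to a sign flip.
The step shows: -z*(2 - z)*exp(-z)
The correct value should be: z*(2 - z)*exp(-z)

Explanation: The sign of the whole expression was flipped: the term z*(2 - z)*exp(-z) was incorrectly written as -z*(2 - z)*exp(-z)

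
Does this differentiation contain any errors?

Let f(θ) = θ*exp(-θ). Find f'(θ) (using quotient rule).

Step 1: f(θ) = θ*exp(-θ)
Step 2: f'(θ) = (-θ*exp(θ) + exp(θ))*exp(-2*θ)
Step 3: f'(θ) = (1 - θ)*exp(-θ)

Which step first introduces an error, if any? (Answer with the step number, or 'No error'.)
No error

All steps in this derivation are correct.
The final answer f'(θ) = (1 - θ)*exp(-θ) is valid.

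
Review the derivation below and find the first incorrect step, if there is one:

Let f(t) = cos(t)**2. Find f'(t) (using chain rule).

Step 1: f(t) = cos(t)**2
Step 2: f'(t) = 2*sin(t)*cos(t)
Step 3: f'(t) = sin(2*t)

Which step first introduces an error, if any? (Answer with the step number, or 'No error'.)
Step 2

Step 2 is incorrect due to a sign flip.
The step shows: 2*sin(t)*cos(t)
The correct value should be: -2*sin(t)*cos(t)

Explanation: The sign of the whole expression was flipped: the term -2*sin(t)*cos(t) was incorrectly written as 2*sin(t)*cos(t)
The later steps are derived from this incorrect expression, so the error originates in Step 2.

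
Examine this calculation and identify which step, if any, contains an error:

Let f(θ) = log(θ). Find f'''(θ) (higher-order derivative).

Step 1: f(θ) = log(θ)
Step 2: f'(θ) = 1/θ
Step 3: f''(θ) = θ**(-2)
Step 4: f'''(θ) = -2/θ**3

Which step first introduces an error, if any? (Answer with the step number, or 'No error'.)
Step 3

Step 3 is incorrect due to a sign flip.
The step shows: θ**(-2)
The correct value should be: -1/θ**2

Explanation: The sign of the whole expression was flipped: the term -1/θ**2 was incorrectly written as θ**(-2)
The later steps are derived from this incorrect expression, so the error originates in Step 3.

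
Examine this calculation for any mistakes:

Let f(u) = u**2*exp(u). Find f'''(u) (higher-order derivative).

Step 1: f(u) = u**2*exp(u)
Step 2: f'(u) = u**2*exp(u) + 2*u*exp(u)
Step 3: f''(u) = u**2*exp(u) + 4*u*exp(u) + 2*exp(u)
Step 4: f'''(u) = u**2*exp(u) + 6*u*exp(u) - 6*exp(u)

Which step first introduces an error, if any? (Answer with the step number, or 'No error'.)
Step 4

Step 4 is incorrect due to a sign flip.
The step shows: u**2*exp(u) + 6*u*exp(u) - 6*exp(u)
The correct value should be: u**2*exp(u) + 6*u*exp(u) + 6*exp(u)

Explanation: The sign of one term was flipped: the term 6*exp(u) was incorrectly written as -6*exp(u)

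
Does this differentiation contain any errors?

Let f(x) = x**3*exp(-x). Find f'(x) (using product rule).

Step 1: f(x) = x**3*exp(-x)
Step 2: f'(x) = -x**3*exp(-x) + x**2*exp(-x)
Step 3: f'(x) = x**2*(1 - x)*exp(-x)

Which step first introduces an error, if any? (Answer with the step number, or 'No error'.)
Step 2

Step 2 is incorrect due to a wrong coefficient.
The step shows: -x**3*exp(-x) + x**2*exp(-x)
The correct value should be: -x**3*exp(-x) + 3*x**2*exp(-x)

Explanation: The coefficient 3 was incorrectly written as 1: the term 3*x**2*exp(-x) was incorrectly written as x**2*exp(-x)
The later steps are derived from this incorrect expression, so the error originates in Step 2.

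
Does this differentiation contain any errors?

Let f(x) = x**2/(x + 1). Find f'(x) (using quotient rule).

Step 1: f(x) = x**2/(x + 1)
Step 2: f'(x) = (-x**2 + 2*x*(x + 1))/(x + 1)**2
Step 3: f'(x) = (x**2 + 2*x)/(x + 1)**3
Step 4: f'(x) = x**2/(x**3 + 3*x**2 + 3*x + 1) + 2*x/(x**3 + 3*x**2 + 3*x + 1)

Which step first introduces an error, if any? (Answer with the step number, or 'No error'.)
Step 3

Step 3 is incorrect due to a wrong exponent.
The step shows: (x**2 + 2*x)/(x + 1)**3
The correct value should be: (x**2 + 2*x)/(x + 1)**2

Explanation: The exponent -2 on x + 1 was incorrectly written as -3: the term (x**2 + 2*x)/(x + 1)**2 was incorrectly written as (x**2 + 2*x)/(x + 1)**3
The later steps are derived from this incorrect expression, so the error originates in Step 3.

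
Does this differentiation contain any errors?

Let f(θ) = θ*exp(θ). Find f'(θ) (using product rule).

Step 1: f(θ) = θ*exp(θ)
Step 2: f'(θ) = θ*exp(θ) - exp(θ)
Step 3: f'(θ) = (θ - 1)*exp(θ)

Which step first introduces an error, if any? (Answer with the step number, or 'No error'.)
Step 2

Step 2 is incorrect due to a sign flip.
The step shows: θ*exp(θ) - exp(θ)
The correct value should be: θ*exp(θ) + exp(θ)

Explanation: The sign of one term was flipped: the term exp(θ) was incorrectly written as -exp(θ)
The later steps are derived from this incorrect expression, so the error originates in Step 2.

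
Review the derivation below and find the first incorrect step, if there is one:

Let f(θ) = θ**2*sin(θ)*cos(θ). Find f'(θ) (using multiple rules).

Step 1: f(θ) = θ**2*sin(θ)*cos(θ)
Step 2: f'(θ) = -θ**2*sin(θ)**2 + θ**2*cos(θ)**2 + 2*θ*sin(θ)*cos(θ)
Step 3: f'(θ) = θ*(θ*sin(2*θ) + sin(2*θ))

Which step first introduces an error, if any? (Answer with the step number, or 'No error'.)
Step 3

Step 3 is incorrect due to a wrong trig function.
The step shows: θ*(θ*sin(2*θ) + sin(2*θ))
The correct value should be: θ*(θ*cos(2*θ) + sin(2*θ))

Explanation: cos(2*θ) was incorrectly written as sin(2*θ): the term θ*(θ*cos(2*θ) + sin(2*θ)) was incorrectly written as θ*(θ*sin(2*θ) + sin(2*θ))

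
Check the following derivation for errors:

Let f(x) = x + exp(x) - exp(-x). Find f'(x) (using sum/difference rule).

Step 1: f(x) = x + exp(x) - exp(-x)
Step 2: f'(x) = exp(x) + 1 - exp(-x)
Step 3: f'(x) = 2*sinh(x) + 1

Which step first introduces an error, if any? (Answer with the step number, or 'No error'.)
Step 2

Step 2 is incorrect due to a sign flip.
The step shows: exp(x) + 1 - exp(-x)
The correct value should be: exp(x) + 1 + exp(-x)

Explanation: The sign of one term was flipped: the term exp(-x) was incorrectly written as -exp(-x)
The later steps are derived from this incorrect expression, so the error originates in Step 2.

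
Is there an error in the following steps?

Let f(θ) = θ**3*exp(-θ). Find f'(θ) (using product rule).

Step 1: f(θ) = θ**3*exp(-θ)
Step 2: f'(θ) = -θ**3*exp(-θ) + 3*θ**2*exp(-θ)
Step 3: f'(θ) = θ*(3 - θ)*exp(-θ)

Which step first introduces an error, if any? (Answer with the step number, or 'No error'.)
Step 3

Step 3 is incorrect due to a wrong exponent.
The step shows: θ*(3 - θ)*exp(-θ)
The correct value should be: θ**2*(3 - θ)*exp(-θ)

Explanation: The exponent 2 on θ was incorrectly written as 1: the term θ**2*(3 - θ)*exp(-θ) was incorrectly written as θ*(3 - θ)*exp(-θ)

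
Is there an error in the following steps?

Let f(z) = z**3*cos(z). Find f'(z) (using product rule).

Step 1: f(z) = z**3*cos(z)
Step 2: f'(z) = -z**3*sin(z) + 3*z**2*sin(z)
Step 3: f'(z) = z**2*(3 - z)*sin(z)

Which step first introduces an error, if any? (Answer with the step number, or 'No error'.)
Step 2

Step 2 is incorrect due to a wrong trig function.
The step shows: -z**3*sin(z) + 3*z**2*sin(z)
The correct value should be: -z**3*sin(z) + 3*z**2*cos(z)

Explanation: cos(z) was incorrectly written as sin(z): the term 3*z**2*cos(z) was incorrectly written as 3*z**2*sin(z)
The later steps are derived from this incorrect expression, so the error originates in Step 2.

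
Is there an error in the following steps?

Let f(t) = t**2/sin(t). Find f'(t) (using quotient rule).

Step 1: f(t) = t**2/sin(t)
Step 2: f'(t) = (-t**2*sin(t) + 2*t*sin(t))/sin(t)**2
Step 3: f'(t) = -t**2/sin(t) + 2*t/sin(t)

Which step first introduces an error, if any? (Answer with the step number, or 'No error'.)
Step 2

Step 2 is incorrect due to a wrong trig function.
The step shows: (-t**2*sin(t) + 2*t*sin(t))/sin(t)**2
The correct value should be: (-t**2*cos(t) + 2*t*sin(t))/sin(t)**2

Explanation: cos(t) was incorrectly written as sin(t): the term (-t**2*cos(t) + 2*t*sin(t))/sin(t)**2 was incorrectly written as (-t**2*sin(t) + 2*t*sin(t))/sin(t)**2
The later steps are derived from this incorrect expression, so the error originates in Step 2.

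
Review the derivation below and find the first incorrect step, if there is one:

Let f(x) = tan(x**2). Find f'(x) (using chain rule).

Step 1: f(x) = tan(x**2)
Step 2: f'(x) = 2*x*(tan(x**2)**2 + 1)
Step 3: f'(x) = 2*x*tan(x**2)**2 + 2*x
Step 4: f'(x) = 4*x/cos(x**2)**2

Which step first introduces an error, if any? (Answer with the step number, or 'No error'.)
Step 4

Step 4 is incorrect due to a wrong coefficient.
The step shows: 4*x/cos(x**2)**2
The correct value should be: 2*x/cos(x**2)**2

Explanation: The coefficient 2 was incorrectly written as 4: the term 2*x/cos(x**2)**2 was incorrectly written as 4*x/cos(x**2)**2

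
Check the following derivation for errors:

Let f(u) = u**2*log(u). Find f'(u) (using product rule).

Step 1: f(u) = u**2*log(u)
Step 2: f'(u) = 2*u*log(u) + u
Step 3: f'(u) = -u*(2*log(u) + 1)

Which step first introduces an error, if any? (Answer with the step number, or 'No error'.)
Step 3

Step 3 is incorrect due to a sign flip.
The step shows: -u*(2*log(u) + 1)
The correct value should be: u*(2*log(u) + 1)

Explanation: The sign of the whole expression was flipped: the term u*(2*log(u) + 1) was incorrectly written as -u*(2*log(u) + 1)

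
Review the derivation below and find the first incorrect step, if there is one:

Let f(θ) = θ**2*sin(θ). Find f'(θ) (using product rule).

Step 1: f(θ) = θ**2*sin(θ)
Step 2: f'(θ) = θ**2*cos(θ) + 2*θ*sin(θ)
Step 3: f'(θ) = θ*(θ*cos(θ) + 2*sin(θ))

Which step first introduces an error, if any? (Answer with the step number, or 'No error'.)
No error

All steps in this derivation are correct.
The final answer f'(θ) = θ*(θ*cos(θ) + 2*sin(θ)) is valid.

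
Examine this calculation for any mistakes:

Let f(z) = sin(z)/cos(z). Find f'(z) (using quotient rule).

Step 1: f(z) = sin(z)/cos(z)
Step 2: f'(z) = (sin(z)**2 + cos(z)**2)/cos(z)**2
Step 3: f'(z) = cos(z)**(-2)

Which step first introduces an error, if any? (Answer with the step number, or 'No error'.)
No error

All steps in this derivation are correct.
The final answer f'(z) = cos(z)**(-2) is valid.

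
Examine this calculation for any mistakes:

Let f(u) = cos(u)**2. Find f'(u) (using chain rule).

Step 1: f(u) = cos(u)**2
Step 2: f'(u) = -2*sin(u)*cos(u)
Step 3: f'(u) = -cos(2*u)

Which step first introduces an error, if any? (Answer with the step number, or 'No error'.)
Step 3

Step 3 is incorrect due to a wrong trig function.
The step shows: -cos(2*u)
The correct value should be: -sin(2*u)

Explanation: sin(2*u) was incorrectly written as cos(2*u): the term -sin(2*u) was incorrectly written as -cos(2*u)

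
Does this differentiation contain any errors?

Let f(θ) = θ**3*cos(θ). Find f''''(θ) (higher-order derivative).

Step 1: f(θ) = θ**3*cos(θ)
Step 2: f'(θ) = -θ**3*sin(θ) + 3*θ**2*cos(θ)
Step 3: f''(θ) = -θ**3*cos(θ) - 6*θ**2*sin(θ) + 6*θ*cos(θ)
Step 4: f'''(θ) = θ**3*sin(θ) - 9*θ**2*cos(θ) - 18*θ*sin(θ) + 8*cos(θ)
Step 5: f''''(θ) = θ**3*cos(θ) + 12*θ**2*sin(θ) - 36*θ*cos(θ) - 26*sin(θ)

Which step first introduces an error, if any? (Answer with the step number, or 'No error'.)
Step 4

Step 4 is incorrect due to a wrong coefficient.
The step shows: θ**3*sin(θ) - 9*θ**2*cos(θ) - 18*θ*sin(θ) + 8*cos(θ)
The correct value should be: θ**3*sin(θ) - 9*θ**2*cos(θ) - 18*θ*sin(θ) + 6*cos(θ)

Explanation: The coefficient 6 was incorrectly written as 8: the term 6*cos(θ) was incorrectly written as 8*cos(θ)
The later steps are derived from this incorrect expression, so the error originates in Step 4.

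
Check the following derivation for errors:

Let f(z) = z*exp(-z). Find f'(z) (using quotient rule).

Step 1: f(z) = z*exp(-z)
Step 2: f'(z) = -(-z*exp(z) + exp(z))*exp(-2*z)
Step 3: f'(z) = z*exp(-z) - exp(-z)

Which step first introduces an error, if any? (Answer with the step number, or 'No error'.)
Step 2

Step 2 is incorrect due to a sign flip.
The step shows: -(-z*exp(z) + exp(z))*exp(-2*z)
The correct value should be: (-z*exp(z) + exp(z))*exp(-2*z)

Explanation: The sign of the whole expression was flipped: the term (-z*exp(z) + exp(z))*exp(-2*z) was incorrectly written as -(-z*exp(z) + exp(z))*exp(-2*z)
The later steps are derived from this incorrect expression, so the error originates in Step 2.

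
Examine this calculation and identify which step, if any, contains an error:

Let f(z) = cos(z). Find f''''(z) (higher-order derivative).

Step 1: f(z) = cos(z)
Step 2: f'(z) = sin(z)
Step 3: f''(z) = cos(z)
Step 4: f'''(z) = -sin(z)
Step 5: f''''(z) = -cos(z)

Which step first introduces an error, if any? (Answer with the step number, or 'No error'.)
Step 2

Step 2 is incorrect due to a sign flip.
The step shows: sin(z)
The correct value should be: -sin(z)

Explanation: The sign of the whole expression was flipped: the term -sin(z) was incorrectly written as sin(z)
The later steps are derived from this incorrect expression, so the error originates in Step 2.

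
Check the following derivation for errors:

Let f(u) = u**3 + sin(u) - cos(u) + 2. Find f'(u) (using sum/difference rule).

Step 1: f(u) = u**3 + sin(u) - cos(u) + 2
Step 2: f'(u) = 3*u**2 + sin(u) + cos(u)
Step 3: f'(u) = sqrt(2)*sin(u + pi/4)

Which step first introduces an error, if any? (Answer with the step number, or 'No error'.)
Step 3

Step 3 is incorrect due to a dropped term.
The step shows: sqrt(2)*sin(u + pi/4)
The correct value should be: 3*u**2 + sqrt(2)*sin(u + pi/4)

Explanation: A term was dropped: the term 3*u**2 was incorrectly omitted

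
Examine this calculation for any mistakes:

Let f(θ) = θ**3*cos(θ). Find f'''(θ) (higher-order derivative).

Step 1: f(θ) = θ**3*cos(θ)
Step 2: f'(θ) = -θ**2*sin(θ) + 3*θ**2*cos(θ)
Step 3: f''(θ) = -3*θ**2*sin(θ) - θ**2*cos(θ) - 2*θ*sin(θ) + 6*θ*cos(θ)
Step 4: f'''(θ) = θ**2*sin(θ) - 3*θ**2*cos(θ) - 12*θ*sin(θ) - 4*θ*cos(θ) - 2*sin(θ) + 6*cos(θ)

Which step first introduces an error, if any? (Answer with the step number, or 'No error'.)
Step 2

Step 2 is incorrect due to a wrong exponent.
The step shows: -θ**2*sin(θ) + 3*θ**2*cos(θ)
The correct value should be: -θ**3*sin(θ) + 3*θ**2*cos(θ)

Explanation: The exponent 3 on θ was incorrectly written as 2: the term -θ**3*sin(θ) was incorrectly written as -θ**2*sin(θ)
The later steps are derived from this incorrect expression, so the error originates in Step 2.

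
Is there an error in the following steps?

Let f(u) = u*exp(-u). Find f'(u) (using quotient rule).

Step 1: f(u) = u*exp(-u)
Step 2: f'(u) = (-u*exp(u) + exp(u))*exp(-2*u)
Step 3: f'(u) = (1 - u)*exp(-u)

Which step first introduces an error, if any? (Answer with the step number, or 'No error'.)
No error

All steps in this derivation are correct.
The final answer f'(u) = (1 - u)*exp(-u) is valid.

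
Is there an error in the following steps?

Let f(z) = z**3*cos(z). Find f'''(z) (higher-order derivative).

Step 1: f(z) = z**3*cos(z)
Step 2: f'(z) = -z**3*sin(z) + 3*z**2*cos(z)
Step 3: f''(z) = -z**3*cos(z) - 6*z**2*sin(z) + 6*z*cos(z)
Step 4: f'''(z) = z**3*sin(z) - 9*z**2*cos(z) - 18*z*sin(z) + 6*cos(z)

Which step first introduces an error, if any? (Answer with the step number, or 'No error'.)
No error

All steps in this derivation are correct.
The final answer f'''(z) = z**3*sin(z) - 9*z**2*cos(z) - 18*z*sin(z) + 6*cos(z) is valid.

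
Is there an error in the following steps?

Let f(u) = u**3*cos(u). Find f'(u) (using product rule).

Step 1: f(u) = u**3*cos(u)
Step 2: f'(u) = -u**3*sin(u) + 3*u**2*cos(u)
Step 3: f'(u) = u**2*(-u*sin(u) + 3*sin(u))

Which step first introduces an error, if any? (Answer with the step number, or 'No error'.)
Step 3

Step 3 is incorrect due to a wrong trig function.
The step shows: u**2*(-u*sin(u) + 3*sin(u))
The correct value should be: u**2*(-u*sin(u) + 3*cos(u))

Explanation: cos(u) was incorrectly written as sin(u): the term u**2*(-u*sin(u) + 3*cos(u)) was incorrectly written as u**2*(-u*sin(u) + 3*sin(u))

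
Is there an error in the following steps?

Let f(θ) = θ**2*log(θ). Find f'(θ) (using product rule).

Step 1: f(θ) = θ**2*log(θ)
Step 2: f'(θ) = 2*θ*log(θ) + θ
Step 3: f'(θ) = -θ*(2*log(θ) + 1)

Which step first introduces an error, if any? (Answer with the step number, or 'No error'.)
Step 3

Step 3 is incorrect due to a sign flip.
The step shows: -θ*(2*log(θ) + 1)
The correct value should be: θ*(2*log(θ) + 1)

Explanation: The sign of the whole expression was flipped: the term θ*(2*log(θ) + 1) was incorrectly written as -θ*(2*log(θ) + 1)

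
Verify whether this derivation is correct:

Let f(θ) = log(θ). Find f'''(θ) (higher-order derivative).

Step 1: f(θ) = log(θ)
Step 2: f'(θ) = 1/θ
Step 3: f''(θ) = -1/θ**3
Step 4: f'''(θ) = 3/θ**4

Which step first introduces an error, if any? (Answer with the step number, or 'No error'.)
Step 3

Step 3 is incorrect due to a wrong exponent.
The step shows: -1/θ**3
The correct value should be: -1/θ**2

Explanation: The exponent -2 on θ was incorrectly written as -3: the term -1/θ**2 was incorrectly written as -1/θ**3
The later steps are derived from this incorrect expression, so the error originates in Step 3.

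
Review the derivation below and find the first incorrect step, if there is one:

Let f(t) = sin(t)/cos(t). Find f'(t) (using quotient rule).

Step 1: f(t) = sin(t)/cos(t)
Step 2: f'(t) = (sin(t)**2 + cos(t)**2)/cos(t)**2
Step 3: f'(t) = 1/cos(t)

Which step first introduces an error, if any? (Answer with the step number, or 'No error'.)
Step 3

Step 3 is incorrect due to a wrong exponent.
The step shows: 1/cos(t)
The correct value should be: cos(t)**(-2)

Explanation: The exponent -2 on cos(t) was incorrectly written as -1: the term cos(t)**(-2) was incorrectly written as 1/cos(t)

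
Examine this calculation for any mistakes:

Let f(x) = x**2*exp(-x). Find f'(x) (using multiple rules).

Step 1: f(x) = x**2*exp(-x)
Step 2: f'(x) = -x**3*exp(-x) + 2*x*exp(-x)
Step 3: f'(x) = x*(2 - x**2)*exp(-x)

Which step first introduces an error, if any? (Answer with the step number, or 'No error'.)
Step 2

Step 2 is incorrect due to a wrong exponent.
The step shows: -x**3*exp(-x) + 2*x*exp(-x)
The correct value should be: -x**2*exp(-x) + 2*x*exp(-x)

Explanation: The exponent 2 on x was incorrectly written as 3: the term -x**2*exp(-x) was incorrectly written as -x**3*exp(-x)
The later steps are derived from this incorrect expression, so the error originates in Step 2.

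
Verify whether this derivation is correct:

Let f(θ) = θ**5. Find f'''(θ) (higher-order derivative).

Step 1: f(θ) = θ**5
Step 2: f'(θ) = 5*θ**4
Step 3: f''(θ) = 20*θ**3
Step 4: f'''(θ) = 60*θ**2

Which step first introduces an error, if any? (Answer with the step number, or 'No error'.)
No error

All steps in this derivation are correct.
The final answer f'''(θ) = 60*θ**2 is valid.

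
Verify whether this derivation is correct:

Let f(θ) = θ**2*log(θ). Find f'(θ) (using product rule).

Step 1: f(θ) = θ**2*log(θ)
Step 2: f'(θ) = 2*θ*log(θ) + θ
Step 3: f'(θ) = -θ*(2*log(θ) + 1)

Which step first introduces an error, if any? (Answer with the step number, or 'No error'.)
Step 3

Step 3 is incorrect due to a sign flip.
The step shows: -θ*(2*log(θ) + 1)
The correct value should be: θ*(2*log(θ) + 1)

Explanation: The sign of the whole expression was flipped: the term θ*(2*log(θ) + 1) was incorrectly written as -θ*(2*log(θ) + 1)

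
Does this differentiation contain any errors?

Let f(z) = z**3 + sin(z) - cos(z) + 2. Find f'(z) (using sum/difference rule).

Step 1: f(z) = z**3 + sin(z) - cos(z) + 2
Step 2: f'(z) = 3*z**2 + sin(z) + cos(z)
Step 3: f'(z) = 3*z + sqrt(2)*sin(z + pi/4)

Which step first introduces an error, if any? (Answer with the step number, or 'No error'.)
Step 3

Step 3 is incorrect due to a wrong exponent.
The step shows: 3*z + sqrt(2)*sin(z + pi/4)
The correct value should be: 3*z**2 + sqrt(2)*sin(z + pi/4)

Explanation: The exponent 2 on z was incorrectly written as 1: the term 3*z**2 was incorrectly written as 3*z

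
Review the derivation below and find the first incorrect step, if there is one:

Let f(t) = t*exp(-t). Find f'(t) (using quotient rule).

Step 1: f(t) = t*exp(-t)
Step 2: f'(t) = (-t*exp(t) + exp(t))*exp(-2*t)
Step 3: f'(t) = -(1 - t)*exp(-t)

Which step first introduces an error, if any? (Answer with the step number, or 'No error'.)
Step 3

Step 3 is incorrect due to a sign flip.
The step shows: -(1 - t)*exp(-t)
The correct value should be: (1 - t)*exp(-t)

Explanation: The sign of the whole expression was flipped: the term (1 - t)*exp(-t) was incorrectly written as -(1 - t)*exp(-t)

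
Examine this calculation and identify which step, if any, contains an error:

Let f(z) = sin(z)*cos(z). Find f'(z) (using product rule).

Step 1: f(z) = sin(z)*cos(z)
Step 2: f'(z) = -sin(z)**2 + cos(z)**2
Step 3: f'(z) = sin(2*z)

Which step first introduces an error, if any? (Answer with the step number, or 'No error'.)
Step 3

Step 3 is incorrect due to a wrong trig function.
The step shows: sin(2*z)
The correct value should be: cos(2*z)

Explanation: cos(2*z) was incorrectly written as sin(2*z): the term cos(2*z) was incorrectly written as sin(2*z)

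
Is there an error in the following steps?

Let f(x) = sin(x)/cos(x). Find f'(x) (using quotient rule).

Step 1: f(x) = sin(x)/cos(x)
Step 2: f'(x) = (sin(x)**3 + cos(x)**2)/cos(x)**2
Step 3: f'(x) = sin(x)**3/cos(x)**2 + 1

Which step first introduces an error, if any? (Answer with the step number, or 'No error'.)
Step 2

Step 2 is incorrect due to a wrong exponent.
The step shows: (sin(x)**3 + cos(x)**2)/cos(x)**2
The correct value should be: (sin(x)**2 + cos(x)**2)/cos(x)**2

Explanation: The exponent 2 on sin(x) was incorrectly written as 3: the term (sin(x)**2 + cos(x)**2)/cos(x)**2 was incorrectly written as (sin(x)**3 + cos(x)**2)/cos(x)**2
The later steps are derived from this incorrect expression, so the error originates in Step 2.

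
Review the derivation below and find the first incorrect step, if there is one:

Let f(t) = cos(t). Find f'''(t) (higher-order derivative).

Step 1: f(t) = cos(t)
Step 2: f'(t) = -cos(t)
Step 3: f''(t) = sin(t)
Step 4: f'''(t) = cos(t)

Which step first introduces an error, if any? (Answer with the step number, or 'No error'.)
Step 2

Step 2 is incorrect due to a wrong trig function.
The step shows: -cos(t)
The correct value should be: -sin(t)

Explanation: sin(t) was incorrectly written as cos(t): the term -sin(t) was incorrectly written as -cos(t)
The later steps are derived from this incorrect expression, so the error originates in Step 2.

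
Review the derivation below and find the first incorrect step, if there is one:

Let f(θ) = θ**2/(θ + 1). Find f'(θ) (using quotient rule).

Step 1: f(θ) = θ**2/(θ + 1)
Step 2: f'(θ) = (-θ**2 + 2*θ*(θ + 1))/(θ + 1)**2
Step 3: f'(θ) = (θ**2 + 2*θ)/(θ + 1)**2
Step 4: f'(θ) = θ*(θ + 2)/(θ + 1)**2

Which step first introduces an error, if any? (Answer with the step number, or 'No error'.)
No error

All steps in this derivation are correct.
The final answer f'(θ) = θ*(θ + 2)/(θ + 1)**2 is valid.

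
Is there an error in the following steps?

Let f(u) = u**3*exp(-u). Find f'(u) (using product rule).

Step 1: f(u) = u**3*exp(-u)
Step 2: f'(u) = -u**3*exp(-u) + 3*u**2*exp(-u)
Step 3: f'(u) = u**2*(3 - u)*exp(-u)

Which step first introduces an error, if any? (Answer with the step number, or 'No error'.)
No error

All steps in this derivation are correct.
The final answer f'(u) = u**2*(3 - u)*exp(-u) is valid.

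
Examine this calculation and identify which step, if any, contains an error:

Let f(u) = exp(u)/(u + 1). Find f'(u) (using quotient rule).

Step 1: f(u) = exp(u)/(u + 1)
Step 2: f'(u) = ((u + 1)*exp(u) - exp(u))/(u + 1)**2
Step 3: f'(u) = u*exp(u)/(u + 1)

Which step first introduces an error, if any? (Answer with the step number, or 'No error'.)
Step 3

Step 3 is incorrect due to a wrong exponent.
The step shows: u*exp(u)/(u + 1)
The correct value should be: u*exp(u)/(u + 1)**2

Explanation: The exponent -2 on u + 1 was incorrectly written as -1: the term u*exp(u)/(u + 1)**2 was incorrectly written as u*exp(u)/(u + 1)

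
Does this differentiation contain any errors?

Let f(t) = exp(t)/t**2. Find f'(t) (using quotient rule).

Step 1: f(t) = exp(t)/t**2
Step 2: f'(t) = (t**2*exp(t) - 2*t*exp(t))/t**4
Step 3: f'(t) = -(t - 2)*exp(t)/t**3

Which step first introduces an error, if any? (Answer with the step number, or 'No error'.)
Step 3

Step 3 is incorrect due to a sign flip.
The step shows: -(t - 2)*exp(t)/t**3
The correct value should be: (t - 2)*exp(t)/t**3

Explanation: The sign of the whole expression was flipped: the term (t - 2)*exp(t)/t**3 was incorrectly written as -(t - 2)*exp(t)/t**3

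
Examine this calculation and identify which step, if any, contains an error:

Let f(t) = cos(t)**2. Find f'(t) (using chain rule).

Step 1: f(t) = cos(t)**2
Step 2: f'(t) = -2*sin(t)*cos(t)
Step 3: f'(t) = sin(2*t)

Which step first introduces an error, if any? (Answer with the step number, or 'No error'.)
Step 3

Step 3 is incorrect due to a sign flip.
The step shows: sin(2*t)
The correct value should be: -sin(2*t)

Explanation: The sign of the whole expression was flipped: the term -sin(2*t) was incorrectly written as sin(2*t)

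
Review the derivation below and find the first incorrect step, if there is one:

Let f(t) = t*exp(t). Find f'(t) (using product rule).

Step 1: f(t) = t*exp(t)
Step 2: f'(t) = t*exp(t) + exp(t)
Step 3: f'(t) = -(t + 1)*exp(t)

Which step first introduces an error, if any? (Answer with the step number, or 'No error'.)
Step 3

Step 3 is incorrect due to a sign flip.
The step shows: -(t + 1)*exp(t)
The correct value should be: (t + 1)*exp(t)

Explanation: The sign of the whole expression was flipped: the term (t + 1)*exp(t) was incorrectly written as -(t + 1)*exp(t)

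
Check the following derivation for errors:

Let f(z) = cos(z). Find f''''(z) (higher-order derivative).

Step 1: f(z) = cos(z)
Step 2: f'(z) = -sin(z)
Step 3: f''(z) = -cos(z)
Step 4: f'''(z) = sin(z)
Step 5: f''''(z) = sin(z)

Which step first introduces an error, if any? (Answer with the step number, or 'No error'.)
Step 5

Step 5 is incorrect due to a wrong trig function.
The step shows: sin(z)
The correct value should be: cos(z)

Explanation: cos(z) was incorrectly written as sin(z): the term cos(z) was incorrectly written as sin(z)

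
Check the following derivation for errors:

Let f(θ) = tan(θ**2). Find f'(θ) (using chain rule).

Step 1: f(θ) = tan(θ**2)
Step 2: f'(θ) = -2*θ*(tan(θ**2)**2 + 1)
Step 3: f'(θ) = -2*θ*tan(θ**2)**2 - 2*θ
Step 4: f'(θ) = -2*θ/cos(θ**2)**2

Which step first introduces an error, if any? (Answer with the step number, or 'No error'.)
Step 2

Step 2 is incorrect due to a sign flip.
The step shows: -2*θ*(tan(θ**2)**2 + 1)
The correct value should be: 2*θ*(tan(θ**2)**2 + 1)

Explanation: The sign of the whole expression was flipped: the term 2*θ*(tan(θ**2)**2 + 1) was incorrectly written as -2*θ*(tan(θ**2)**2 + 1)
The later steps are derived from this incorrect expression, so the error originates in Step 2.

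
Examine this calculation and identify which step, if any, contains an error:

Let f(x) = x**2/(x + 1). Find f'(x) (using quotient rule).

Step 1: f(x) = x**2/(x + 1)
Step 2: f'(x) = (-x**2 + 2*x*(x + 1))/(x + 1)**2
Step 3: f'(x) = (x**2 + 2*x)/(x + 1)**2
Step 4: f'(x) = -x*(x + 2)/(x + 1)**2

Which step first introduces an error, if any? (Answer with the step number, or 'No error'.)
Step 4

Step 4 is incorrect due to a sign flip.
The step shows: -x*(x + 2)/(x + 1)**2
The correct value should be: x*(x + 2)/(x + 1)**2

Explanation: The sign of the whole expression was flipped: the term x*(x + 2)/(x + 1)**2 was incorrectly written as -x*(x + 2)/(x + 1)**2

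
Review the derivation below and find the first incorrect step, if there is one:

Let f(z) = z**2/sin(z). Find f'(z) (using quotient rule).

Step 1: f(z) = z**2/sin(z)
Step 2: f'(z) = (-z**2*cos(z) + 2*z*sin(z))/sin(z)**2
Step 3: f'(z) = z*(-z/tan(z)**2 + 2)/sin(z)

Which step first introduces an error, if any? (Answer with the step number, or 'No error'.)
Step 3

Step 3 is incorrect due to a wrong exponent.
The step shows: z*(-z/tan(z)**2 + 2)/sin(z)
The correct value should be: z*(-z/tan(z) + 2)/sin(z)

Explanation: The exponent -1 on tan(z) was incorrectly written as -2: the term z*(-z/tan(z) + 2)/sin(z) was incorrectly written as z*(-z/tan(z)**2 + 2)/sin(z)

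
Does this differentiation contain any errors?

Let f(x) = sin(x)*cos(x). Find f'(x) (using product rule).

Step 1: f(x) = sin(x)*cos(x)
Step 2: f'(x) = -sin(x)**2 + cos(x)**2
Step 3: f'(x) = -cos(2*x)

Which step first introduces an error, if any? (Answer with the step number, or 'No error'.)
Step 3

Step 3 is incorrect due to a sign flip.
The step shows: -cos(2*x)
The correct value should be: cos(2*x)

Explanation: The sign of the whole expression was flipped: the term cos(2*x) was incorrectly written as -cos(2*x)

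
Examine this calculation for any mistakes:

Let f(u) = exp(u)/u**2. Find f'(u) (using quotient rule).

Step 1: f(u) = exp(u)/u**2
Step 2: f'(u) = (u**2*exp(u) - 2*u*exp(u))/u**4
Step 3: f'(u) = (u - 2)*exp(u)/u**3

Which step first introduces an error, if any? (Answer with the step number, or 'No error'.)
No error

All steps in this derivation are correct.
The final answer f'(u) = (u - 2)*exp(u)/u**3 is valid.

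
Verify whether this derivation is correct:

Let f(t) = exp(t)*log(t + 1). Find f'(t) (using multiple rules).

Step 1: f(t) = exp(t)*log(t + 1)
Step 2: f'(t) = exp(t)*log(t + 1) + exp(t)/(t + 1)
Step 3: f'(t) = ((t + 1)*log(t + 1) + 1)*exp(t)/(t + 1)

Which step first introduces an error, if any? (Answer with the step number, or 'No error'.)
No error

All steps in this derivation are correct.
The final answer f'(t) = ((t + 1)*log(t + 1) + 1)*exp(t)/(t + 1) is valid.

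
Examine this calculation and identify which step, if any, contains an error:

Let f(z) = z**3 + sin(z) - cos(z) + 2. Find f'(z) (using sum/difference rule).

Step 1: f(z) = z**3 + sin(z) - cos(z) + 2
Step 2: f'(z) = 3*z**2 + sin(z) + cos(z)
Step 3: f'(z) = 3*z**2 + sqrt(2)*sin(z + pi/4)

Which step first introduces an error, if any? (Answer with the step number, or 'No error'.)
No error

All steps in this derivation are correct.
The final answer f'(z) = 3*z**2 + sqrt(2)*sin(z + pi/4) is valid.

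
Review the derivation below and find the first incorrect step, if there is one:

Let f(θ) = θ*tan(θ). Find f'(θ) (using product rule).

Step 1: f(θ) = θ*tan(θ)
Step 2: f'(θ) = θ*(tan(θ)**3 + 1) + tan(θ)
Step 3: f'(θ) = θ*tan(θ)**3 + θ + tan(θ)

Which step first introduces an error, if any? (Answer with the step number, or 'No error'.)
Step 2

Step 2 is incorrect due to a wrong exponent.
The step shows: θ*(tan(θ)**3 + 1) + tan(θ)
The correct value should be: θ*(tan(θ)**2 + 1) + tan(θ)

Explanation: The exponent 2 on tan(θ) was incorrectly written as 3: the term θ*(tan(θ)**2 + 1) was incorrectly written as θ*(tan(θ)**3 + 1)
The later steps are derived from this incorrect expression, so the error originates in Step 2.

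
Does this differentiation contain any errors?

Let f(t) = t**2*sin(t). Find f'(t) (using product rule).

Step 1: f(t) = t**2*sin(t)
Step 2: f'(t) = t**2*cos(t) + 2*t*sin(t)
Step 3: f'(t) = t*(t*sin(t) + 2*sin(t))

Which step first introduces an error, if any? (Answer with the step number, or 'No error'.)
Step 3

Step 3 is incorrect due to a wrong trig function.
The step shows: t*(t*sin(t) + 2*sin(t))
The correct value should be: t*(t*cos(t) + 2*sin(t))

Explanation: cos(t) was incorrectly written as sin(t): the term t*(t*cos(t) + 2*sin(t)) was incorrectly written as t*(t*sin(t) + 2*sin(t))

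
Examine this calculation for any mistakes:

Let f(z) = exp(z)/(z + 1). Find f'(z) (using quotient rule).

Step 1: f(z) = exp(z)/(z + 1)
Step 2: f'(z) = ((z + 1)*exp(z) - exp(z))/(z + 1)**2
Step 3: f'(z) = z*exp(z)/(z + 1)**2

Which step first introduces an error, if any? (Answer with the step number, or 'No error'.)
No error

All steps in this derivation are correct.
The final answer f'(z) = z*exp(z)/(z + 1)**2 is valid.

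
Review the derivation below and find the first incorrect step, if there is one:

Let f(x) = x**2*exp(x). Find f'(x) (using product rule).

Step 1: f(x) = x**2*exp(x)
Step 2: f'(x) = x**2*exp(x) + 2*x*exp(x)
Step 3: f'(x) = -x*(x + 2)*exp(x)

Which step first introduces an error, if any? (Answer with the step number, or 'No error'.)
Step 3

Step 3 is incorrect due to a sign flip.
The step shows: -x*(x + 2)*exp(x)
The correct value should be: x*(x + 2)*exp(x)

Explanation: The sign of the whole expression was flipped: the term x*(x + 2)*exp(x) was incorrectly written as -x*(x + 2)*exp(x)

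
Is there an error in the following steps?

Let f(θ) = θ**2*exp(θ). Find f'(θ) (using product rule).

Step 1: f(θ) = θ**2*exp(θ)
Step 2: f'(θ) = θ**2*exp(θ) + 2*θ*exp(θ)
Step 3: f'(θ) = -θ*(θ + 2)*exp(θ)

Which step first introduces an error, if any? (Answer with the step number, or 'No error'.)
Step 3

Step 3 is incorrect due to a sign flip.
The step shows: -θ*(θ + 2)*exp(θ)
The correct value should be: θ*(θ + 2)*exp(θ)

Explanation: The sign of the whole expression was flipped: the term θ*(θ + 2)*exp(θ) was incorrectly written as -θ*(θ + 2)*exp(θ)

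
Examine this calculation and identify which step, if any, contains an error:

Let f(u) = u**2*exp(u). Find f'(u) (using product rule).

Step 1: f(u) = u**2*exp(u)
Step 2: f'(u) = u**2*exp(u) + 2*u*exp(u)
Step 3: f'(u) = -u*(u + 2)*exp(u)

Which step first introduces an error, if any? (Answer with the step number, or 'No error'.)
Step 3

Step 3 is incorrect due to a sign flip.
The step shows: -u*(u + 2)*exp(u)
The correct value should be: u*(u + 2)*exp(u)

Explanation: The sign of the whole expression was flipped: the term u*(u + 2)*exp(u) was incorrectly written as -u*(u + 2)*exp(u)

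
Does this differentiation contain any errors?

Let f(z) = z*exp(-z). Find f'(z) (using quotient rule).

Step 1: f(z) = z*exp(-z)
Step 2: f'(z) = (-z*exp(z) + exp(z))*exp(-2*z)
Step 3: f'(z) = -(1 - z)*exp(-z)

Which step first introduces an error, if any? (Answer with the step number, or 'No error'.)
Step 3

Step 3 is incorrect due to a sign flip.
The step shows: -(1 - z)*exp(-z)
The correct value should be: (1 - z)*exp(-z)

Explanation: The sign of the whole expression was flipped: the term (1 - z)*exp(-z) was incorrectly written as -(1 - z)*exp(-z)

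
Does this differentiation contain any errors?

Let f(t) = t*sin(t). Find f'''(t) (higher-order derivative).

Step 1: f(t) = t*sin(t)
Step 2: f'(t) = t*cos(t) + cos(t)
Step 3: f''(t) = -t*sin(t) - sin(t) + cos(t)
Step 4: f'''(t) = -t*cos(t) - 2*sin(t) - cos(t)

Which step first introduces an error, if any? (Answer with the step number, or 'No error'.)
Step 2

Step 2 is incorrect due to a wrong trig function.
The step shows: t*cos(t) + cos(t)
The correct value should be: t*cos(t) + sin(t)

Explanation: sin(t) was incorrectly written as cos(t): the term sin(t) was incorrectly written as cos(t)
The later steps are derived from this incorrect expression, so the error originates in Step 2.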